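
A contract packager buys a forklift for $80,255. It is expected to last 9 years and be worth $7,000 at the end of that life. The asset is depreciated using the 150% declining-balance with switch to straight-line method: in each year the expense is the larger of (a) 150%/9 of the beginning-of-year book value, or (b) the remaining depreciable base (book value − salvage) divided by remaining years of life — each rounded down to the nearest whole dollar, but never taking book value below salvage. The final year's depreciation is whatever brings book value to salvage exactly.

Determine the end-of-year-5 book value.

Depreciable base = $80,255 − $7,000 = $73,255.
Year 1: DB = ⌊$80,255 × 150%/9⌋ = $13,375; SL = ⌊$73,255/9⌋ = $8,139 → take DB $13,375. Book value $66,880.
Year 2: DB = ⌊$66,880 × 150%/9⌋ = $11,146; SL = ⌊$59,880/8⌋ = $7,485 → take DB $11,146. Book value $55,734.
Year 3: DB = ⌊$55,734 × 150%/9⌋ = $9,289; SL = ⌊$48,734/7⌋ = $6,962 → take DB $9,289. Book value $46,445.
Year 4: DB = ⌊$46,445 × 150%/9⌋ = $7,740; SL = ⌊$39,445/6⌋ = $6,574 → take DB $7,740. Book value $38,705.
Year 5: DB = ⌊$38,705 × 150%/9⌋ = $6,450; SL = ⌊$31,705/5⌋ = $6,341 → take DB $6,450. Book value $32,255.

$32,255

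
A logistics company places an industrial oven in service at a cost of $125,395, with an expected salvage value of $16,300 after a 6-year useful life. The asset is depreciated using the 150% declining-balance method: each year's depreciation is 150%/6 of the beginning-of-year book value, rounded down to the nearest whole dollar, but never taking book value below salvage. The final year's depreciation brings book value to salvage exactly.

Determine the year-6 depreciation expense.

$13,458

Depreciable base = $125,395 − $16,300 = $109,095.
Year 1: ⌊$125,395 × 150%/6⌋ = $31,348. Book value $94,047.
Year 2: ⌊$94,047 × 150%/6⌋ = $23,511. Book value $70,536.
Year 3: ⌊$70,536 × 150%/6⌋ = $17,634. Book value $52,902.
Year 4: ⌊$52,902 × 150%/6⌋ = $13,225. Book value $39,677.
Year 5: ⌊$39,677 × 150%/6⌋ = $9,919. Book value $29,758.
Year 6 (final): $29,758 − $16,300 = $13,458. Book value $16,300.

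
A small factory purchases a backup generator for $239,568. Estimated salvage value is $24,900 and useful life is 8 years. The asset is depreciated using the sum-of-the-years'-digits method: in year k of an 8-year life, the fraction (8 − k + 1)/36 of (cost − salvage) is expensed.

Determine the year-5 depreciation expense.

$23,852

Depreciable base = $239,568 − $24,900 = $214,668.
Sum of the years' digits = 8+7+6+5+4+3+2+1 = 36.
Year 1: $214,668 × 8/36 = $47,704. Book value $191,864.
Year 2: $214,668 × 7/36 = $41,741. Book value $150,123.
Year 3: $214,668 × 6/36 = $35,778. Book value $114,345.
Year 4: $214,668 × 5/36 = $29,815. Book value $84,530.
Year 5: $214,668 × 4/36 = $23,852. Book value $60,678.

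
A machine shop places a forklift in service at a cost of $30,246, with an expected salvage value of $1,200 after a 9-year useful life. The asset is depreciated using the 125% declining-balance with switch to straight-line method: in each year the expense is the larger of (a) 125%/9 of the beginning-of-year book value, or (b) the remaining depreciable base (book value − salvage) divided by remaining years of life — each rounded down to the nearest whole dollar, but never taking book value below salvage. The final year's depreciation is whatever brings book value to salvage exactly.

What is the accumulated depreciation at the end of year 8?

$26,027

Depreciable base = $30,246 − $1,200 = $29,046.
Year 1: DB = ⌊$30,246 × 125%/9⌋ = $4,200; SL = ⌊$29,046/9⌋ = $3,227 → take DB $4,200. Book value $26,046.
Year 2: DB = ⌊$26,046 × 125%/9⌋ = $3,617; SL = ⌊$24,846/8⌋ = $3,105 → take DB $3,617. Book value $22,429.
Year 3: DB = ⌊$22,429 × 125%/9⌋ = $3,115; SL = ⌊$21,229/7⌋ = $3,032 → take DB $3,115. Book value $19,314.
Year 4: DB = ⌊$19,314 × 125%/9⌋ = $2,682; SL = ⌊$18,114/6⌋ = $3,019 → take SL $3,019. Book value $16,295.
Year 5: DB = ⌊$16,295 × 125%/9⌋ = $2,263; SL = ⌊$15,095/5⌋ = $3,019 → take SL $3,019. Book value $13,276.
Year 6: DB = ⌊$13,276 × 125%/9⌋ = $1,843; SL = ⌊$12,076/4⌋ = $3,019 → take SL $3,019. Book value $10,257.
Year 7: DB = ⌊$10,257 × 125%/9⌋ = $1,424; SL = ⌊$9,057/3⌋ = $3,019 → take SL $3,019. Book value $7,238.
Year 8: DB = ⌊$7,238 × 125%/9⌋ = $1,005; SL = ⌊$6,038/2⌋ = $3,019 → take SL $3,019. Book value $4,219.
Accumulated through year 8 = $30,246 − $4,219 = $26,027.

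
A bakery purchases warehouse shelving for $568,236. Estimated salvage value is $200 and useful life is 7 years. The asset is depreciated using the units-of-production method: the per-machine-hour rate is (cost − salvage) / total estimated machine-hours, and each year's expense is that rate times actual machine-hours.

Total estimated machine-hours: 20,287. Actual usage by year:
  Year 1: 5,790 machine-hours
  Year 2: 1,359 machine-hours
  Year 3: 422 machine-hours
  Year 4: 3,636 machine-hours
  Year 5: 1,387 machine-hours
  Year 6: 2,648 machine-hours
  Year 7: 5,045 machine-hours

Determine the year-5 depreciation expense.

$38,836

Depreciable base = $568,236 − $200 = $568,036.
Rate = $568,036 / 20,287 machine-hours = $28 per machine-hour.
Year 1: 5,790 × $28 = $162,120. Book value $406,116.
Year 2: 1,359 × $28 = $38,052. Book value $368,064.
Year 3: 422 × $28 = $11,816. Book value $356,248.
Year 4: 3,636 × $28 = $101,808. Book value $254,440.
Year 5: 1,387 × $28 = $38,836. Book value $215,604.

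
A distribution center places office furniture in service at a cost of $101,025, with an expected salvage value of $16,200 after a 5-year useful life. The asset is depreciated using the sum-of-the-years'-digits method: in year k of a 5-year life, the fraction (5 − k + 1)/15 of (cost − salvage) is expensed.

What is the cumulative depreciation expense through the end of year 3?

Depreciable base = $101,025 − $16,200 = $84,825.
Sum of the years' digits = 5+4+3+2+1 = 15.
Year 1: $84,825 × 5/15 = $28,275. Book value $72,750.
Year 2: $84,825 × 4/15 = $22,620. Book value $50,130.
Year 3: $84,825 × 3/15 = $16,965. Book value $33,165.
Accumulated through year 3 = $101,025 − $33,165 = $67,860.

$67,860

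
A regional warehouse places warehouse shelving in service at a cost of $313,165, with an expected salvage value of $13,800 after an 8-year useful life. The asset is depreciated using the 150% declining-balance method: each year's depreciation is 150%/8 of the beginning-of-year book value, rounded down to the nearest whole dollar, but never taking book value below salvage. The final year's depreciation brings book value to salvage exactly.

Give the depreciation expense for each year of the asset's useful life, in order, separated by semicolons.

Depreciable base = $313,165 − $13,800 = $299,365.
Year 1: ⌊$313,165 × 150%/8⌋ = $58,718. Book value $254,447.
Year 2: ⌊$254,447 × 150%/8⌋ = $47,708. Book value $206,739.
Year 3: ⌊$206,739 × 150%/8⌋ = $38,763. Book value $167,976.
Year 4: ⌊$167,976 × 150%/8⌋ = $31,495. Book value $136,481.
Year 5: ⌊$136,481 × 150%/8⌋ = $25,590. Book value $110,891.
Year 6: ⌊$110,891 × 150%/8⌋ = $20,792. Book value $90,099.
Year 7: ⌊$90,099 × 150%/8⌋ = $16,893. Book value $73,206.
Year 8 (final): $73,206 − $13,800 = $59,406. Book value $13,800.

$58,718; $47,708; $38,763; $31,495; $25,590; $20,792; $16,893; $59,406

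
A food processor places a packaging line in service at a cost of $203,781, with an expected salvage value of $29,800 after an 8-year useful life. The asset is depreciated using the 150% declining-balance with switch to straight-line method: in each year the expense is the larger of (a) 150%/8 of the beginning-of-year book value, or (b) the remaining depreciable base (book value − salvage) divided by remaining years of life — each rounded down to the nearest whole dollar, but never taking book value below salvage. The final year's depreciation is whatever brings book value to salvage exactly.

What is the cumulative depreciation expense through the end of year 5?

$131,622

Depreciable base = $203,781 − $29,800 = $173,981.
Year 1: DB = ⌊$203,781 × 150%/8⌋ = $38,208; SL = ⌊$173,981/8⌋ = $21,747 → take DB $38,208. Book value $165,573.
Year 2: DB = ⌊$165,573 × 150%/8⌋ = $31,044; SL = ⌊$135,773/7⌋ = $19,396 → take DB $31,044. Book value $134,529.
Year 3: DB = ⌊$134,529 × 150%/8⌋ = $25,224; SL = ⌊$104,729/6⌋ = $17,454 → take DB $25,224. Book value $109,305.
Year 4: DB = ⌊$109,305 × 150%/8⌋ = $20,494; SL = ⌊$79,505/5⌋ = $15,901 → take DB $20,494. Book value $88,811.
Year 5: DB = ⌊$88,811 × 150%/8⌋ = $16,652; SL = ⌊$59,011/4⌋ = $14,752 → take DB $16,652. Book value $72,159.
Accumulated through year 5 = $203,781 − $72,159 = $131,622.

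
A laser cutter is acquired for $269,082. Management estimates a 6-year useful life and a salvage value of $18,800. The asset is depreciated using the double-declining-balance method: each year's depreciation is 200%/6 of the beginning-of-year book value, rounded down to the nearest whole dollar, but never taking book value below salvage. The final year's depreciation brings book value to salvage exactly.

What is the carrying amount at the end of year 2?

Depreciable base = $269,082 − $18,800 = $250,282.
Year 1: ⌊$269,082 × 200%/6⌋ = $89,694. Book value $179,388.
Year 2: ⌊$179,388 × 200%/6⌋ = $59,796. Book value $119,592.

$119,592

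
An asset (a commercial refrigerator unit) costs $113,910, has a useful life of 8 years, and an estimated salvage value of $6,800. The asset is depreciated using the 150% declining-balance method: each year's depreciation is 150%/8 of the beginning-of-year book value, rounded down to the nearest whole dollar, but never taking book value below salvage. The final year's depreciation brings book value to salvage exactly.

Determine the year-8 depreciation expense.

$19,829

Depreciable base = $113,910 − $6,800 = $107,110.
Year 1: ⌊$113,910 × 150%/8⌋ = $21,358. Book value $92,552.
Year 2: ⌊$92,552 × 150%/8⌋ = $17,353. Book value $75,199.
Year 3: ⌊$75,199 × 150%/8⌋ = $14,099. Book value $61,100.
Year 4: ⌊$61,100 × 150%/8⌋ = $11,456. Book value $49,644.
Year 5: ⌊$49,644 × 150%/8⌋ = $9,308. Book value $40,336.
Year 6: ⌊$40,336 × 150%/8⌋ = $7,563. Book value $32,773.
Year 7: ⌊$32,773 × 150%/8⌋ = $6,144. Book value $26,629.
Year 8 (final): $26,629 − $6,800 = $19,829. Book value $6,800.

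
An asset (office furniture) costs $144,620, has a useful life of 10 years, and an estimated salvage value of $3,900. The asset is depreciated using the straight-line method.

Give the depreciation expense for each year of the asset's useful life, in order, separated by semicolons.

$14,072; $14,072; $14,072; $14,072; $14,072; $14,072; $14,072; $14,072; $14,072; $14,072

Depreciable base = $144,620 − $3,900 = $140,720.
Annual expense = $140,720 / 10 = $14,072.
End of year 1: book value $130,548.
End of year 2: book value $116,476.
End of year 3: book value $102,404.
End of year 4: book value $88,332.
End of year 5: book value $74,260.
End of year 6: book value $60,188.
End of year 7: book value $46,116.
End of year 8: book value $32,044.
End of year 9: book value $17,972.
End of year 10: book value $3,900.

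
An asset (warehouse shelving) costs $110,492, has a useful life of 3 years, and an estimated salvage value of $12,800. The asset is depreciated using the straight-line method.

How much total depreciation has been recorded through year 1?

Depreciable base = $110,492 − $12,800 = $97,692.
Annual expense = $97,692 / 3 = $32,564.
End of year 1: book value $77,928.
Accumulated through year 1 = $110,492 − $77,928 = $32,564.

$32,564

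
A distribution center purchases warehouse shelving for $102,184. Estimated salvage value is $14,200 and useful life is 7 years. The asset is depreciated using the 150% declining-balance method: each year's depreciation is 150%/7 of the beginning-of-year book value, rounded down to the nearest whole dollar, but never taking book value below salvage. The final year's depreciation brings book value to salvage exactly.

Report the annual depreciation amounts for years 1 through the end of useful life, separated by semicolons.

$21,896; $17,204; $13,518; $10,621; $8,345; $6,557; $9,843

Depreciable base = $102,184 − $14,200 = $87,984.
Year 1: ⌊$102,184 × 150%/7⌋ = $21,896. Book value $80,288.
Year 2: ⌊$80,288 × 150%/7⌋ = $17,204. Book value $63,084.
Year 3: ⌊$63,084 × 150%/7⌋ = $13,518. Book value $49,566.
Year 4: ⌊$49,566 × 150%/7⌋ = $10,621. Book value $38,945.
Year 5: ⌊$38,945 × 150%/7⌋ = $8,345. Book value $30,600.
Year 6: ⌊$30,600 × 150%/7⌋ = $6,557. Book value $24,043.
Year 7 (final): $24,043 − $14,200 = $9,843. Book value $14,200.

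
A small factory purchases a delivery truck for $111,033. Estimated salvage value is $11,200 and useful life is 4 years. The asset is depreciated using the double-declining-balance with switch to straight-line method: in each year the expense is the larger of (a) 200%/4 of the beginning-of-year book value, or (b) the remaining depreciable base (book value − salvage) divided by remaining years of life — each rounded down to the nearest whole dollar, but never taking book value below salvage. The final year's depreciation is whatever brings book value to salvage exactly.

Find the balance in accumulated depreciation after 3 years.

$97,153

Depreciable base = $111,033 − $11,200 = $99,833.
Year 1: DB = ⌊$111,033 × 200%/4⌋ = $55,516; SL = ⌊$99,833/4⌋ = $24,958 → take DB $55,516. Book value $55,517.
Year 2: DB = ⌊$55,517 × 200%/4⌋ = $27,758; SL = ⌊$44,317/3⌋ = $14,772 → take DB $27,758. Book value $27,759.
Year 3: DB = ⌊$27,759 × 200%/4⌋ = $13,879; SL = ⌊$16,559/2⌋ = $8,279 → take DB $13,879. Book value $13,880.
Accumulated through year 3 = $111,033 − $13,880 = $97,153.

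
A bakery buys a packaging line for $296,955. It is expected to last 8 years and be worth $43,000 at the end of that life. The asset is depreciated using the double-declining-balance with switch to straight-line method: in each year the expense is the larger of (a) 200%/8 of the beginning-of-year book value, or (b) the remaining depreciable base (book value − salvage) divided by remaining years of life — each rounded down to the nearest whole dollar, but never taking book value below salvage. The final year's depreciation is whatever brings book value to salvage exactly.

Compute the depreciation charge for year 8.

Depreciable base = $296,955 − $43,000 = $253,955.
Year 1: DB = ⌊$296,955 × 200%/8⌋ = $74,238; SL = ⌊$253,955/8⌋ = $31,744 → take DB $74,238. Book value $222,717.
Year 2: DB = ⌊$222,717 × 200%/8⌋ = $55,679; SL = ⌊$179,717/7⌋ = $25,673 → take DB $55,679. Book value $167,038.
Year 3: DB = ⌊$167,038 × 200%/8⌋ = $41,759; SL = ⌊$124,038/6⌋ = $20,673 → take DB $41,759. Book value $125,279.
Year 4: DB = ⌊$125,279 × 200%/8⌋ = $31,319; SL = ⌊$82,279/5⌋ = $16,455 → take DB $31,319. Book value $93,960.
Year 5: DB = ⌊$93,960 × 200%/8⌋ = $23,490; SL = ⌊$50,960/4⌋ = $12,740 → take DB $23,490. Book value $70,470.
Year 6: DB = ⌊$70,470 × 200%/8⌋ = $17,617; SL = ⌊$27,470/3⌋ = $9,156 → take DB $17,617. Book value $52,853.
Year 7: DB = ⌊$52,853 × 200%/8⌋ = $13,213; SL = ⌊$9,853/2⌋ = $4,926 → take DB $13,213, capped at $9,853. Book value $43,000.
Year 8 (final): $43,000 − $43,000 = $0. Book value $43,000.

$0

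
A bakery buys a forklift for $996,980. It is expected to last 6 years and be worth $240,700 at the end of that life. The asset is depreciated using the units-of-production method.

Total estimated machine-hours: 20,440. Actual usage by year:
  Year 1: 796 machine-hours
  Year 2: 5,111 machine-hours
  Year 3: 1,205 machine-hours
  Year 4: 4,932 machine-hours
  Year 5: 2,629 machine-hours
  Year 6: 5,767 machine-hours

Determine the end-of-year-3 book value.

Depreciable base = $996,980 − $240,700 = $756,280.
Rate = $756,280 / 20,440 machine-hours = $37 per machine-hour.
Year 1: 796 × $37 = $29,452. Book value $967,528.
Year 2: 5,111 × $37 = $189,107. Book value $778,421.
Year 3: 1,205 × $37 = $44,585. Book value $733,836.

$733,836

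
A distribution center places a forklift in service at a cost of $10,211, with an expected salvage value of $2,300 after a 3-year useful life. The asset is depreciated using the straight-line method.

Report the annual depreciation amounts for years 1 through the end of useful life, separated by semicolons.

$2,637; $2,637; $2,637

Depreciable base = $10,211 − $2,300 = $7,911.
Annual expense = $7,911 / 3 = $2,637.
End of year 1: book value $7,574.
End of year 2: book value $4,937.
End of year 3: book value $2,300.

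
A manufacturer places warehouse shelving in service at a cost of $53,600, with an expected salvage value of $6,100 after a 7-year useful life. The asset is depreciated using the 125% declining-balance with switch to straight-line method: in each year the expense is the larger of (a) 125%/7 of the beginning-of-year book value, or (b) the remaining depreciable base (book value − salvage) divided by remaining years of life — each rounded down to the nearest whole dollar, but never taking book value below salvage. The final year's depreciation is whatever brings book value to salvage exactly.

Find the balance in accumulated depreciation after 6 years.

$41,597

Depreciable base = $53,600 − $6,100 = $47,500.
Year 1: DB = ⌊$53,600 × 125%/7⌋ = $9,571; SL = ⌊$47,500/7⌋ = $6,785 → take DB $9,571. Book value $44,029.
Year 2: DB = ⌊$44,029 × 125%/7⌋ = $7,862; SL = ⌊$37,929/6⌋ = $6,321 → take DB $7,862. Book value $36,167.
Year 3: DB = ⌊$36,167 × 125%/7⌋ = $6,458; SL = ⌊$30,067/5⌋ = $6,013 → take DB $6,458. Book value $29,709.
Year 4: DB = ⌊$29,709 × 125%/7⌋ = $5,305; SL = ⌊$23,609/4⌋ = $5,902 → take SL $5,902. Book value $23,807.
Year 5: DB = ⌊$23,807 × 125%/7⌋ = $4,251; SL = ⌊$17,707/3⌋ = $5,902 → take SL $5,902. Book value $17,905.
Year 6: DB = ⌊$17,905 × 125%/7⌋ = $3,197; SL = ⌊$11,805/2⌋ = $5,902 → take SL $5,902. Book value $12,003.
Accumulated through year 6 = $53,600 − $12,003 = $41,597.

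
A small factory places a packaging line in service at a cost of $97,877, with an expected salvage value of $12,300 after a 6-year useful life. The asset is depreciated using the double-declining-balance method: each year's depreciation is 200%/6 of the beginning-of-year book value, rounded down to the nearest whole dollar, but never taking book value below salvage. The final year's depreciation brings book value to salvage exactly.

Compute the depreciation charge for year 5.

$6,445

Depreciable base = $97,877 − $12,300 = $85,577.
Year 1: ⌊$97,877 × 200%/6⌋ = $32,625. Book value $65,252.
Year 2: ⌊$65,252 × 200%/6⌋ = $21,750. Book value $43,502.
Year 3: ⌊$43,502 × 200%/6⌋ = $14,500. Book value $29,002.
Year 4: ⌊$29,002 × 200%/6⌋ = $9,667. Book value $19,335.
Year 5: ⌊$19,335 × 200%/6⌋ = $6,445. Book value $12,890.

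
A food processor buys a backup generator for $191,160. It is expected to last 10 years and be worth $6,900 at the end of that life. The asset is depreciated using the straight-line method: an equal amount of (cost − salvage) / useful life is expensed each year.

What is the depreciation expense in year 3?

$18,426

Depreciable base = $191,160 − $6,900 = $184,260.
Annual expense = $184,260 / 10 = $18,426.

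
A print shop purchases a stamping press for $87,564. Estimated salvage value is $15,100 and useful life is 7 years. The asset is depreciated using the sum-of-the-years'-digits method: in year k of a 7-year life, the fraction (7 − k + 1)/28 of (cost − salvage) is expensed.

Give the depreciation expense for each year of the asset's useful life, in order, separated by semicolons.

Depreciable base = $87,564 − $15,100 = $72,464.
Sum of the years' digits = 7+6+5+4+3+2+1 = 28.
Year 1: $72,464 × 7/28 = $18,116. Book value $69,448.
Year 2: $72,464 × 6/28 = $15,528. Book value $53,920.
Year 3: $72,464 × 5/28 = $12,940. Book value $40,980.
Year 4: $72,464 × 4/28 = $10,352. Book value $30,628.
Year 5: $72,464 × 3/28 = $7,764. Book value $22,864.
Year 6: $72,464 × 2/28 = $5,176. Book value $17,688.
Year 7: $72,464 × 1/28 = $2,588. Book value $15,100.

$18,116; $15,528; $12,940; $10,352; $7,764; $5,176; $2,588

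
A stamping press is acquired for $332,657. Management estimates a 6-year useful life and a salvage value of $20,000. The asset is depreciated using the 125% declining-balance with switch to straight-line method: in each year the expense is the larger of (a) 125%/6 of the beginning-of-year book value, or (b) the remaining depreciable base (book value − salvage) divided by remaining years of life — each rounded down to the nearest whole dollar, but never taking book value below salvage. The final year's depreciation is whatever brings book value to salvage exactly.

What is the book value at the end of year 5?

$67,123

Depreciable base = $332,657 − $20,000 = $312,657.
Year 1: DB = ⌊$332,657 × 125%/6⌋ = $69,303; SL = ⌊$312,657/6⌋ = $52,109 → take DB $69,303. Book value $263,354.
Year 2: DB = ⌊$263,354 × 125%/6⌋ = $54,865; SL = ⌊$243,354/5⌋ = $48,670 → take DB $54,865. Book value $208,489.
Year 3: DB = ⌊$208,489 × 125%/6⌋ = $43,435; SL = ⌊$188,489/4⌋ = $47,122 → take SL $47,122. Book value $161,367.
Year 4: DB = ⌊$161,367 × 125%/6⌋ = $33,618; SL = ⌊$141,367/3⌋ = $47,122 → take SL $47,122. Book value $114,245.
Year 5: DB = ⌊$114,245 × 125%/6⌋ = $23,801; SL = ⌊$94,245/2⌋ = $47,122 → take SL $47,122. Book value $67,123.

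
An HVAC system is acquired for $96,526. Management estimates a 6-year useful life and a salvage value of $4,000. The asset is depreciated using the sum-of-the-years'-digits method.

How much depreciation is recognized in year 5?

Depreciable base = $96,526 − $4,000 = $92,526.
Sum of the years' digits = 6+5+4+3+2+1 = 21.
Year 1: $92,526 × 6/21 = $26,436. Book value $70,090.
Year 2: $92,526 × 5/21 = $22,030. Book value $48,060.
Year 3: $92,526 × 4/21 = $17,624. Book value $30,436.
Year 4: $92,526 × 3/21 = $13,218. Book value $17,218.
Year 5: $92,526 × 2/21 = $8,812. Book value $8,406.

$8,812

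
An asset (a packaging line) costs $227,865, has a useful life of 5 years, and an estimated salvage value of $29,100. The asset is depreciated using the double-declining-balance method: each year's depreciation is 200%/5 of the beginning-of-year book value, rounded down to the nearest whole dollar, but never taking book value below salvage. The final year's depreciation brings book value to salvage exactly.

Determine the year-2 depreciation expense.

Depreciable base = $227,865 − $29,100 = $198,765.
Year 1: ⌊$227,865 × 200%/5⌋ = $91,146. Book value $136,719.
Year 2: ⌊$136,719 × 200%/5⌋ = $54,687. Book value $82,032.

$54,687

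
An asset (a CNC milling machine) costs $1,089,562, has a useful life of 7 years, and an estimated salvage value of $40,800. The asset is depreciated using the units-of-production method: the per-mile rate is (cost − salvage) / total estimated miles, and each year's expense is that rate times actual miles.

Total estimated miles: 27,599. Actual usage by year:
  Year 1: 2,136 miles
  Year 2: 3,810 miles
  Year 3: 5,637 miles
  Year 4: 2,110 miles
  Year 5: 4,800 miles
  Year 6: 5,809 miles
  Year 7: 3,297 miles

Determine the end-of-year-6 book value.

Depreciable base = $1,089,562 − $40,800 = $1,048,762.
Rate = $1,048,762 / 27,599 miles = $38 per mile.
Year 1: 2,136 × $38 = $81,168. Book value $1,008,394.
Year 2: 3,810 × $38 = $144,780. Book value $863,614.
Year 3: 5,637 × $38 = $214,206. Book value $649,408.
Year 4: 2,110 × $38 = $80,180. Book value $569,228.
Year 5: 4,800 × $38 = $182,400. Book value $386,828.
Year 6: 5,809 × $38 = $220,742. Book value $166,086.

$166,086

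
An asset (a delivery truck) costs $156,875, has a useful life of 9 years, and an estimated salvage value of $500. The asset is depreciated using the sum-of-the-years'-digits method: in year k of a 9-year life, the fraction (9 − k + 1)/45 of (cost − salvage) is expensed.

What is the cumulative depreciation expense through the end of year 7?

$145,950

Depreciable base = $156,875 − $500 = $156,375.
Sum of the years' digits = 9+8+7+6+5+4+3+2+1 = 45.
Year 1: $156,375 × 9/45 = $31,275. Book value $125,600.
Year 2: $156,375 × 8/45 = $27,800. Book value $97,800.
Year 3: $156,375 × 7/45 = $24,325. Book value $73,475.
Year 4: $156,375 × 6/45 = $20,850. Book value $52,625.
Year 5: $156,375 × 5/45 = $17,375. Book value $35,250.
Year 6: $156,375 × 4/45 = $13,900. Book value $21,350.
Year 7: $156,375 × 3/45 = $10,425. Book value $10,925.
Accumulated through year 7 = $156,875 − $10,925 = $145,950.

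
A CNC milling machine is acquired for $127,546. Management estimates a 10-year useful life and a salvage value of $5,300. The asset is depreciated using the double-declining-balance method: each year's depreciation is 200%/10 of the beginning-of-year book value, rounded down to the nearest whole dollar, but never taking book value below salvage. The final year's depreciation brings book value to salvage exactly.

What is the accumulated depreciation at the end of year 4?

$75,302

Depreciable base = $127,546 − $5,300 = $122,246.
Year 1: ⌊$127,546 × 200%/10⌋ = $25,509. Book value $102,037.
Year 2: ⌊$102,037 × 200%/10⌋ = $20,407. Book value $81,630.
Year 3: ⌊$81,630 × 200%/10⌋ = $16,326. Book value $65,304.
Year 4: ⌊$65,304 × 200%/10⌋ = $13,060. Book value $52,244.
Accumulated through year 4 = $127,546 − $52,244 = $75,302.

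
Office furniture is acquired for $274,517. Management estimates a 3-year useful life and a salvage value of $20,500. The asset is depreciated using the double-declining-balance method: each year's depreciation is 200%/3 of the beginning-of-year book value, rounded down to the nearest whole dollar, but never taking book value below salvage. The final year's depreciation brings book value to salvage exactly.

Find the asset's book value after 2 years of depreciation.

Depreciable base = $274,517 − $20,500 = $254,017.
Year 1: ⌊$274,517 × 200%/3⌋ = $183,011. Book value $91,506.
Year 2: ⌊$91,506 × 200%/3⌋ = $61,004. Book value $30,502.

$30,502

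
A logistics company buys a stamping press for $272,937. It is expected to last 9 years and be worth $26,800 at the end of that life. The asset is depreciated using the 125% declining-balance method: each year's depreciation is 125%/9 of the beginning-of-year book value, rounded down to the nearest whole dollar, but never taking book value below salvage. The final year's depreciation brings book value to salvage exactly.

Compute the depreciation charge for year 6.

$17,948

Depreciable base = $272,937 − $26,800 = $246,137.
Year 1: ⌊$272,937 × 125%/9⌋ = $37,907. Book value $235,030.
Year 2: ⌊$235,030 × 125%/9⌋ = $32,643. Book value $202,387.
Year 3: ⌊$202,387 × 125%/9⌋ = $28,109. Book value $174,278.
Year 4: ⌊$174,278 × 125%/9⌋ = $24,205. Book value $150,073.
Year 5: ⌊$150,073 × 125%/9⌋ = $20,843. Book value $129,230.
Year 6: ⌊$129,230 × 125%/9⌋ = $17,948. Book value $111,282.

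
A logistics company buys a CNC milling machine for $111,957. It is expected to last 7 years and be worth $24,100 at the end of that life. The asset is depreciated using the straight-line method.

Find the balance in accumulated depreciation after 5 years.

$62,755

Depreciable base = $111,957 − $24,100 = $87,857.
Annual expense = $87,857 / 7 = $12,551.
End of year 1: book value $99,406.
End of year 2: book value $86,855.
End of year 3: book value $74,304.
End of year 4: book value $61,753.
End of year 5: book value $49,202.
Accumulated through year 5 = $111,957 − $49,202 = $62,755.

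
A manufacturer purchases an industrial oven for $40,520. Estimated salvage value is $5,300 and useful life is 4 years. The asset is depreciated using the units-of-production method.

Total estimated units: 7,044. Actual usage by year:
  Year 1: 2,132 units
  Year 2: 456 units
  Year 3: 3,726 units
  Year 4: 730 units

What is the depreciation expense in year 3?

$18,630

Depreciable base = $40,520 − $5,300 = $35,220.
Rate = $35,220 / 7,044 units = $5 per unit.
Year 1: 2,132 × $5 = $10,660. Book value $29,860.
Year 2: 456 × $5 = $2,280. Book value $27,580.
Year 3: 3,726 × $5 = $18,630. Book value $8,950.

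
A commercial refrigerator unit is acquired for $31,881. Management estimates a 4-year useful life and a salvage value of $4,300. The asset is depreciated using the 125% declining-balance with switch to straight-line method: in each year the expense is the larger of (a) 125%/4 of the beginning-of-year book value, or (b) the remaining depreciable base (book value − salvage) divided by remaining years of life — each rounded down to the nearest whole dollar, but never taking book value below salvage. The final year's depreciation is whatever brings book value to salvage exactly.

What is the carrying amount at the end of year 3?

$9,685

Depreciable base = $31,881 − $4,300 = $27,581.
Year 1: DB = ⌊$31,881 × 125%/4⌋ = $9,962; SL = ⌊$27,581/4⌋ = $6,895 → take DB $9,962. Book value $21,919.
Year 2: DB = ⌊$21,919 × 125%/4⌋ = $6,849; SL = ⌊$17,619/3⌋ = $5,873 → take DB $6,849. Book value $15,070.
Year 3: DB = ⌊$15,070 × 125%/4⌋ = $4,709; SL = ⌊$10,770/2⌋ = $5,385 → take SL $5,385. Book value $9,685.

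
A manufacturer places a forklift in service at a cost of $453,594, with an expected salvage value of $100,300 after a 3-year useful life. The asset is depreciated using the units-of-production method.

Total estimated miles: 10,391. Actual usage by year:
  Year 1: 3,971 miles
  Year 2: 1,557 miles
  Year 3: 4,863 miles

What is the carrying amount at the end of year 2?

Depreciable base = $453,594 − $100,300 = $353,294.
Rate = $353,294 / 10,391 miles = $34 per mile.
Year 1: 3,971 × $34 = $135,014. Book value $318,580.
Year 2: 1,557 × $34 = $52,938. Book value $265,642.

$265,642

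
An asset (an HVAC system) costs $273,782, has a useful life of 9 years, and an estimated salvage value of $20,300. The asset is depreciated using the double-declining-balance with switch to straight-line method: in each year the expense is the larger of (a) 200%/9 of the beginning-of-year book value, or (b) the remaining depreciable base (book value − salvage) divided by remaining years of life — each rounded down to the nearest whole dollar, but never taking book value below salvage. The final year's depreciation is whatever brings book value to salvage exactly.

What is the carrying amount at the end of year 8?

$33,721

Depreciable base = $273,782 − $20,300 = $253,482.
Year 1: DB = ⌊$273,782 × 200%/9⌋ = $60,840; SL = ⌊$253,482/9⌋ = $28,164 → take DB $60,840. Book value $212,942.
Year 2: DB = ⌊$212,942 × 200%/9⌋ = $47,320; SL = ⌊$192,642/8⌋ = $24,080 → take DB $47,320. Book value $165,622.
Year 3: DB = ⌊$165,622 × 200%/9⌋ = $36,804; SL = ⌊$145,322/7⌋ = $20,760 → take DB $36,804. Book value $128,818.
Year 4: DB = ⌊$128,818 × 200%/9⌋ = $28,626; SL = ⌊$108,518/6⌋ = $18,086 → take DB $28,626. Book value $100,192.
Year 5: DB = ⌊$100,192 × 200%/9⌋ = $22,264; SL = ⌊$79,892/5⌋ = $15,978 → take DB $22,264. Book value $77,928.
Year 6: DB = ⌊$77,928 × 200%/9⌋ = $17,317; SL = ⌊$57,628/4⌋ = $14,407 → take DB $17,317. Book value $60,611.
Year 7: DB = ⌊$60,611 × 200%/9⌋ = $13,469; SL = ⌊$40,311/3⌋ = $13,437 → take DB $13,469. Book value $47,142.
Year 8: DB = ⌊$47,142 × 200%/9⌋ = $10,476; SL = ⌊$26,842/2⌋ = $13,421 → take SL $13,421. Book value $33,721.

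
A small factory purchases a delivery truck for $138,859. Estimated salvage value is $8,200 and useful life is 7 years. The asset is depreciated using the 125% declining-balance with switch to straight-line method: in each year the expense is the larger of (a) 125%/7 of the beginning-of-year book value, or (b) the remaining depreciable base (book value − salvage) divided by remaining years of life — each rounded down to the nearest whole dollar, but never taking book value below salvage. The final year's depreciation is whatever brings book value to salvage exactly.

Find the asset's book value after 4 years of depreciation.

$59,497

Depreciable base = $138,859 − $8,200 = $130,659.
Year 1: DB = ⌊$138,859 × 125%/7⌋ = $24,796; SL = ⌊$130,659/7⌋ = $18,665 → take DB $24,796. Book value $114,063.
Year 2: DB = ⌊$114,063 × 125%/7⌋ = $20,368; SL = ⌊$105,863/6⌋ = $17,643 → take DB $20,368. Book value $93,695.
Year 3: DB = ⌊$93,695 × 125%/7⌋ = $16,731; SL = ⌊$85,495/5⌋ = $17,099 → take SL $17,099. Book value $76,596.
Year 4: DB = ⌊$76,596 × 125%/7⌋ = $13,677; SL = ⌊$68,396/4⌋ = $17,099 → take SL $17,099. Book value $59,497.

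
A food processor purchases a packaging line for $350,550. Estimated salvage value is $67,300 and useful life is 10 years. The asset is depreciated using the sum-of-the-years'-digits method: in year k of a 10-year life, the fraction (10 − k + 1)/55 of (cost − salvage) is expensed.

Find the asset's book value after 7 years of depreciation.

Depreciable base = $350,550 − $67,300 = $283,250.
Sum of the years' digits = 10+9+8+7+6+5+4+3+2+1 = 55.
Year 1: $283,250 × 10/55 = $51,500. Book value $299,050.
Year 2: $283,250 × 9/55 = $46,350. Book value $252,700.
Year 3: $283,250 × 8/55 = $41,200. Book value $211,500.
Year 4: $283,250 × 7/55 = $36,050. Book value $175,450.
Year 5: $283,250 × 6/55 = $30,900. Book value $144,550.
Year 6: $283,250 × 5/55 = $25,750. Book value $118,800.
Year 7: $283,250 × 4/55 = $20,600. Book value $98,200.

$98,200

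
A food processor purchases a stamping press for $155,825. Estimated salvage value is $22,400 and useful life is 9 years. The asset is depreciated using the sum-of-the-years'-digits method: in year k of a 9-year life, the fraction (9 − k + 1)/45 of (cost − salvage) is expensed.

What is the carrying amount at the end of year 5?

Depreciable base = $155,825 − $22,400 = $133,425.
Sum of the years' digits = 9+8+7+6+5+4+3+2+1 = 45.
Year 1: $133,425 × 9/45 = $26,685. Book value $129,140.
Year 2: $133,425 × 8/45 = $23,720. Book value $105,420.
Year 3: $133,425 × 7/45 = $20,755. Book value $84,665.
Year 4: $133,425 × 6/45 = $17,790. Book value $66,875.
Year 5: $133,425 × 5/45 = $14,825. Book value $52,050.

$52,050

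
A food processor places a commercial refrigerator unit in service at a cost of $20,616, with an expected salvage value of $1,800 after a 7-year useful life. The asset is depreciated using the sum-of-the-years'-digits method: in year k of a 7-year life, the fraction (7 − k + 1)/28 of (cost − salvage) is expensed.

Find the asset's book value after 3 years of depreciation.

$8,520

Depreciable base = $20,616 − $1,800 = $18,816.
Sum of the years' digits = 7+6+5+4+3+2+1 = 28.
Year 1: $18,816 × 7/28 = $4,704. Book value $15,912.
Year 2: $18,816 × 6/28 = $4,032. Book value $11,880.
Year 3: $18,816 × 5/28 = $3,360. Book value $8,520.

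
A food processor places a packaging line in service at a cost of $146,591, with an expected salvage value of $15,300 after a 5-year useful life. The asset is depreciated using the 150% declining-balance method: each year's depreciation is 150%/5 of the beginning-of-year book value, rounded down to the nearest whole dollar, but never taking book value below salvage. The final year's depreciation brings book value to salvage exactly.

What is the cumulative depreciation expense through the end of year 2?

$74,761

Depreciable base = $146,591 − $15,300 = $131,291.
Year 1: ⌊$146,591 × 150%/5⌋ = $43,977. Book value $102,614.
Year 2: ⌊$102,614 × 150%/5⌋ = $30,784. Book value $71,830.
Accumulated through year 2 = $146,591 − $71,830 = $74,761.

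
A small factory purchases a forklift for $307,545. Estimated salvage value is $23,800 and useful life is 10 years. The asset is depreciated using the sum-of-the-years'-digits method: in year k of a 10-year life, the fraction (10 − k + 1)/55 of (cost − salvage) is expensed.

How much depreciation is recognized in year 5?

Depreciable base = $307,545 − $23,800 = $283,745.
Sum of the years' digits = 10+9+8+7+6+5+4+3+2+1 = 55.
Year 1: $283,745 × 10/55 = $51,590. Book value $255,955.
Year 2: $283,745 × 9/55 = $46,431. Book value $209,524.
Year 3: $283,745 × 8/55 = $41,272. Book value $168,252.
Year 4: $283,745 × 7/55 = $36,113. Book value $132,139.
Year 5: $283,745 × 6/55 = $30,954. Book value $101,185.

$30,954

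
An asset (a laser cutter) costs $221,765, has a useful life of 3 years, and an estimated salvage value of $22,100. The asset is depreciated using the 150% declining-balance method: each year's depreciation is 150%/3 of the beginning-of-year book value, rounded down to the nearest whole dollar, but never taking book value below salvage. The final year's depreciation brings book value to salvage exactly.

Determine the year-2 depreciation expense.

$55,441

Depreciable base = $221,765 − $22,100 = $199,665.
Year 1: ⌊$221,765 × 150%/3⌋ = $110,882. Book value $110,883.
Year 2: ⌊$110,883 × 150%/3⌋ = $55,441. Book value $55,442.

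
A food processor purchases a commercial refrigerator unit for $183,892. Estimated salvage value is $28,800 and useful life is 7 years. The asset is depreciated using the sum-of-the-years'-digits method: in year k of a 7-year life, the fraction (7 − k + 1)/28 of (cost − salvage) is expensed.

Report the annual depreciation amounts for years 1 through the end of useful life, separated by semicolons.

Depreciable base = $183,892 − $28,800 = $155,092.
Sum of the years' digits = 7+6+5+4+3+2+1 = 28.
Year 1: $155,092 × 7/28 = $38,773. Book value $145,119.
Year 2: $155,092 × 6/28 = $33,234. Book value $111,885.
Year 3: $155,092 × 5/28 = $27,695. Book value $84,190.
Year 4: $155,092 × 4/28 = $22,156. Book value $62,034.
Year 5: $155,092 × 3/28 = $16,617. Book value $45,417.
Year 6: $155,092 × 2/28 = $11,078. Book value $34,339.
Year 7: $155,092 × 1/28 = $5,539. Book value $28,800.

$38,773; $33,234; $27,695; $22,156; $16,617; $11,078; $5,539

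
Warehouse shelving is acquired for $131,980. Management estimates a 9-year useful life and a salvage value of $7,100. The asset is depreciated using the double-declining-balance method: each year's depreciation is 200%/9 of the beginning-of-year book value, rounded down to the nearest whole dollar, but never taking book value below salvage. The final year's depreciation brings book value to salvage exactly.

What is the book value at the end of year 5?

Depreciable base = $131,980 − $7,100 = $124,880.
Year 1: ⌊$131,980 × 200%/9⌋ = $29,328. Book value $102,652.
Year 2: ⌊$102,652 × 200%/9⌋ = $22,811. Book value $79,841.
Year 3: ⌊$79,841 × 200%/9⌋ = $17,742. Book value $62,099.
Year 4: ⌊$62,099 × 200%/9⌋ = $13,799. Book value $48,300.
Year 5: ⌊$48,300 × 200%/9⌋ = $10,733. Book value $37,567.

$37,567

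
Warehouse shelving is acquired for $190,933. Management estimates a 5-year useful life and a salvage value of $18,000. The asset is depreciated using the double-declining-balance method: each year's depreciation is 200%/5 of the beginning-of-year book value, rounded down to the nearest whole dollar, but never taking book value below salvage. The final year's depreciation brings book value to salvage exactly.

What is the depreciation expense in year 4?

$16,496

Depreciable base = $190,933 − $18,000 = $172,933.
Year 1: ⌊$190,933 × 200%/5⌋ = $76,373. Book value $114,560.
Year 2: ⌊$114,560 × 200%/5⌋ = $45,824. Book value $68,736.
Year 3: ⌊$68,736 × 200%/5⌋ = $27,494. Book value $41,242.
Year 4: ⌊$41,242 × 200%/5⌋ = $16,496. Book value $24,746.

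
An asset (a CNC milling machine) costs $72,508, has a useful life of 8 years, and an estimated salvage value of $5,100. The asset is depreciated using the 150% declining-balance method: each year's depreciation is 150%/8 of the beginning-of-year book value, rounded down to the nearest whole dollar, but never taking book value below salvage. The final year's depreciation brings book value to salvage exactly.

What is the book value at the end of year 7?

Depreciable base = $72,508 − $5,100 = $67,408.
Year 1: ⌊$72,508 × 150%/8⌋ = $13,595. Book value $58,913.
Year 2: ⌊$58,913 × 150%/8⌋ = $11,046. Book value $47,867.
Year 3: ⌊$47,867 × 150%/8⌋ = $8,975. Book value $38,892.
Year 4: ⌊$38,892 × 150%/8⌋ = $7,292. Book value $31,600.
Year 5: ⌊$31,600 × 150%/8⌋ = $5,925. Book value $25,675.
Year 6: ⌊$25,675 × 150%/8⌋ = $4,814. Book value $20,861.
Year 7: ⌊$20,861 × 150%/8⌋ = $3,911. Book value $16,950.

$16,950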